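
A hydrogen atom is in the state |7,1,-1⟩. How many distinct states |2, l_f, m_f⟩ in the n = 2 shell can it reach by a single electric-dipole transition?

1

E1 requires Δl = ±1, so l_f ∈ {0, 2}; with 0 ≤ l_f ≤ n_f−1 = 1, the allowed l_f values are {0}.
For l_f = 0: m_f ∈ {m_i−1, m_i, m_i+1} ∩ [−0, 0] = {0} → 1 state.
Total: 1.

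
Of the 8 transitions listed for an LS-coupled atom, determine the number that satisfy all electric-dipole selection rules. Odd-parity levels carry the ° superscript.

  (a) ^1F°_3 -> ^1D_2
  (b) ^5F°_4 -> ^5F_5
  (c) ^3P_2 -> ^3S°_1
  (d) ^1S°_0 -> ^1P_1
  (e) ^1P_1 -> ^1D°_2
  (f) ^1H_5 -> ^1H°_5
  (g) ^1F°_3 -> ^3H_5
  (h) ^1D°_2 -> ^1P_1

7

(a) allowed
(b) allowed
(c) allowed
(d) allowed
(e) allowed
(f) allowed
(g) forbidden (ΔS, ΔL, ΔJ fail)
(h) allowed
Total allowed: 7 of 8.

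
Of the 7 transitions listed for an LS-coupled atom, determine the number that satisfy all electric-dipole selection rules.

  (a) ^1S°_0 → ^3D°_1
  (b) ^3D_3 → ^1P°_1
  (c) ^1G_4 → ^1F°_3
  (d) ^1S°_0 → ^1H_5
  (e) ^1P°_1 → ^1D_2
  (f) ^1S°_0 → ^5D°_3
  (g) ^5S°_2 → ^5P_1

3

(a) forbidden (parity, ΔS, ΔL fail)
(b) forbidden (ΔS, ΔJ fail)
(c) allowed
(d) forbidden (ΔL, ΔJ fail)
(e) allowed
(f) forbidden (parity, ΔS, ΔL, ΔJ fail)
(g) allowed
Total allowed: 3 of 7.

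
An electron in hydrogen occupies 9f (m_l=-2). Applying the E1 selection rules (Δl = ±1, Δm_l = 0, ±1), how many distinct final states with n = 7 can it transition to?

E1 requires Δl = ±1, so l_f ∈ {2, 4}; with 0 ≤ l_f ≤ n_f−1 = 6, the allowed l_f values are {2, 4}.
For l_f = 2: m_f ∈ {m_i−1, m_i, m_i+1} ∩ [−2, 2] = {-2, -1} → 2 states.
For l_f = 4: m_f ∈ {m_i−1, m_i, m_i+1} ∩ [−4, 4] = {-3, -2, -1} → 3 states.
Total: 5.

5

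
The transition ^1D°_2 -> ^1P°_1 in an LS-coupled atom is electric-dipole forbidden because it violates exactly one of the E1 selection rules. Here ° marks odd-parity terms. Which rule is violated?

parity

Initial level: S=0, L=2, J=2, parity odd. Final level: S=0, L=1, J=1, parity odd.
Parity must change: odd → odd — ✗.
ΔS = 0: S: 0 → 0 — ✓.
ΔL = 0, ±1 (not L=0↔0): L: 2 → 1, ΔL = -1 — ✓.
ΔJ = 0, ±1 (not J=0↔0): J: 2 → 1, ΔJ = -1 — ✓.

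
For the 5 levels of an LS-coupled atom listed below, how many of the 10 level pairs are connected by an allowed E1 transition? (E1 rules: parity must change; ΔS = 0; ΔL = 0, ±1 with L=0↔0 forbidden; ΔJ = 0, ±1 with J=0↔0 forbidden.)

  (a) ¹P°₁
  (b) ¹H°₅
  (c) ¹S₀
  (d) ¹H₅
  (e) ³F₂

(a)–(b): forbidden (parity, ΔL, ΔJ).
(a)–(c): allowed.
(a)–(d): forbidden (ΔL, ΔJ).
(a)–(e): forbidden (ΔS, ΔL).
(b)–(c): forbidden (ΔL, ΔJ).
(b)–(d): allowed.
(b)–(e): forbidden (ΔS, ΔL, ΔJ).
(c)–(d): forbidden (parity, ΔL, ΔJ).
(c)–(e): forbidden (parity, ΔS, ΔL, ΔJ).
(d)–(e): forbidden (parity, ΔS, ΔL, ΔJ).
Allowed pairs: 2 of 10.

2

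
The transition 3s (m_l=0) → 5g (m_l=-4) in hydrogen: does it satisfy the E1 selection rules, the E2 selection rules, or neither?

neither

Δl = 4 − 0 = +4; l_i + l_f = 4.
Δm_l = -4.
E1 (Δl = ±1, |Δm_l| ≤ 1): not satisfied.
E2 (Δl = 0,±2, l_i+l_f ≥ 2, |Δm_l| ≤ 2): not satisfied.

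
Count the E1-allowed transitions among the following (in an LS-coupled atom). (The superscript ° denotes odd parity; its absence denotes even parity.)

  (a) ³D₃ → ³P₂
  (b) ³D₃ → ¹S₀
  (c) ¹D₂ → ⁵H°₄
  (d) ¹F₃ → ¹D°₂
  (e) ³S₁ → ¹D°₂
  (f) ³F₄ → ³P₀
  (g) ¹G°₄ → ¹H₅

2

(a) forbidden (parity fails)
(b) forbidden (parity, ΔS, ΔL, ΔJ fail)
(c) forbidden (ΔS, ΔL, ΔJ fail)
(d) allowed
(e) forbidden (ΔS, ΔL fail)
(f) forbidden (parity, ΔL, ΔJ fail)
(g) allowed
Total allowed: 2 of 7.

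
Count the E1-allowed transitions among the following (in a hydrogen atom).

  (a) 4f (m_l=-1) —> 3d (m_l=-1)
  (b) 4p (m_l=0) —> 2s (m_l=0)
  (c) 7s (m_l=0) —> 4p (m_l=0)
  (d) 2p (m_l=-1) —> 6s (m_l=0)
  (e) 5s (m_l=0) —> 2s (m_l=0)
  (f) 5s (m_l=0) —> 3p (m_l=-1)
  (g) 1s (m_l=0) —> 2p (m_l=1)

(a) allowed
(b) allowed
(c) allowed
(d) allowed
(e) forbidden — Δl = +0 (E1 requires Δl = ±1)
(f) allowed
(g) allowed
Total allowed: 6 of 7.

6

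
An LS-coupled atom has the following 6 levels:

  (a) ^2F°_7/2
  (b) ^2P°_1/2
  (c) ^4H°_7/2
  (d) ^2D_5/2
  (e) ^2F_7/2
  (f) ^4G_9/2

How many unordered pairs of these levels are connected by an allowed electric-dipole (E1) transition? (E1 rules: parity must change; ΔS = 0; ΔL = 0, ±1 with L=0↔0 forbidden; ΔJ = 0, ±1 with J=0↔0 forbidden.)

3

(a)–(b): forbidden (parity, ΔL, ΔJ).
(a)–(c): forbidden (parity, ΔS, ΔL).
(a)–(d): allowed.
(a)–(e): allowed.
(a)–(f): forbidden (ΔS).
(b)–(c): forbidden (parity, ΔS, ΔL, ΔJ).
(b)–(d): forbidden (ΔJ).
(b)–(e): forbidden (ΔL, ΔJ).
(b)–(f): forbidden (ΔS, ΔL, ΔJ).
(c)–(d): forbidden (ΔS, ΔL).
(c)–(e): forbidden (ΔS, ΔL).
(c)–(f): allowed.
(d)–(e): forbidden (parity).
(d)–(f): forbidden (parity, ΔS, ΔL, ΔJ).
(e)–(f): forbidden (parity, ΔS).
Allowed pairs: 3 of 15.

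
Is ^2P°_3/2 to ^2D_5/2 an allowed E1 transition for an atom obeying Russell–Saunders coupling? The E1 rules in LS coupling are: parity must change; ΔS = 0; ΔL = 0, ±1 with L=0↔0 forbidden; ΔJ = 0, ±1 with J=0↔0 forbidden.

Initial level: S=1/2, L=1, J=3/2, parity odd. Final level: S=1/2, L=2, J=5/2, parity even.
Parity must change: odd → even — ✓.
ΔS = 0: S: 1/2 → 1/2 — ✓.
ΔL = 0, ±1 (not L=0↔0): L: 1 → 2, ΔL = +1 — ✓.
ΔJ = 0, ±1 (not J=0↔0): J: 3/2 → 5/2, ΔJ = +1 — ✓.
All four E1 rules are satisfied.

allowed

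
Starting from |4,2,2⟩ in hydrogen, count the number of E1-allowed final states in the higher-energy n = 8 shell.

4

E1 requires Δl = ±1, so l_f ∈ {1, 3}; with 0 ≤ l_f ≤ n_f−1 = 7, the allowed l_f values are {1, 3}.
For l_f = 1: m_f ∈ {m_i−1, m_i, m_i+1} ∩ [−1, 1] = {1} → 1 state.
For l_f = 3: m_f ∈ {m_i−1, m_i, m_i+1} ∩ [−3, 3] = {1, 2, 3} → 3 states.
Total: 4.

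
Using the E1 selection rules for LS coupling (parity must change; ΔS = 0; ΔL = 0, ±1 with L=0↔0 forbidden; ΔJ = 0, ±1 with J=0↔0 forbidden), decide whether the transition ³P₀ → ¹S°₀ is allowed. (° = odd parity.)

Parity must change: even → odd — ok.
ΔS = 0: S: 1 → 0 — fails.
ΔL = 0, ±1 (not L=0↔0): L: 1 → 0, ΔL = -1 — ok.
ΔJ = 0, ±1 (not J=0↔0): J: 0 → 0, ΔJ = +0 — fails.
Rule(s) violated: ΔS, ΔJ.

forbidden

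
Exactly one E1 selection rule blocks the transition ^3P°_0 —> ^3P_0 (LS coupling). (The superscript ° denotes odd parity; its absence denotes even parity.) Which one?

Initial level: S=1, L=1, J=0, parity odd. Final level: S=1, L=1, J=0, parity even.
ΔS = 0: S: 1 → 1 — ✓.
ΔL = 0, ±1 (not L=0↔0): L: 1 → 1, ΔL = +0 — ✓.
Parity must change: odd → even — ✓.
ΔJ = 0, ±1 (not J=0↔0): J: 0 → 0, ΔJ = +0 — ✗.

the J=0 ↔ J=0 exclusion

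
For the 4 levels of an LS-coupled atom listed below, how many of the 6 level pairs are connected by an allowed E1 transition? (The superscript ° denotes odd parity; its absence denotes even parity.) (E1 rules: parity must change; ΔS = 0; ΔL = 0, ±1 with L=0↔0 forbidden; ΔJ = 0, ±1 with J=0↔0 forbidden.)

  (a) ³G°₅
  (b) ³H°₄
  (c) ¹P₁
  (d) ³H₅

(a)–(b): forbidden (parity).
(a)–(c): forbidden (ΔS, ΔL, ΔJ).
(a)–(d): allowed.
(b)–(c): forbidden (ΔS, ΔL, ΔJ).
(b)–(d): allowed.
(c)–(d): forbidden (parity, ΔS, ΔL, ΔJ).
Allowed pairs: 2 of 6.

2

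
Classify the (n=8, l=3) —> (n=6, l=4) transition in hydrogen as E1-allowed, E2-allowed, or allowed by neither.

Δl = 4 − 3 = +1; l_i + l_f = 7.
E1 (Δl = ±1): satisfied.
E2 (Δl = 0,±2, l_i+l_f ≥ 2): not satisfied.

E1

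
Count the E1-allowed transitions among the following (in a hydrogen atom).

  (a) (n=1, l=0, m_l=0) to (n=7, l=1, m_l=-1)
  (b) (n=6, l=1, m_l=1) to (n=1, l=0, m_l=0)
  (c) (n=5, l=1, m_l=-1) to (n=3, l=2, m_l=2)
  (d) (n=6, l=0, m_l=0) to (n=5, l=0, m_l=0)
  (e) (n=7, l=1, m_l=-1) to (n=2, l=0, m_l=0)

3

(a) allowed
(b) allowed
(c) forbidden — Δm_l = +3 (E1 requires Δm_l = 0, ±1)
(d) forbidden — Δl = +0 (E1 requires Δl = ±1)
(e) allowed
Total allowed: 3 of 5.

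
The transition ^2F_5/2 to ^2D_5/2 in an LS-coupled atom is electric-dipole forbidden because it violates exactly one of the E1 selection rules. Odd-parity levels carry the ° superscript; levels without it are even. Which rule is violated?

parity

Parity must change: even → even — fails.
ΔS = 0: S: 1/2 → 1/2 — passes.
ΔL = 0, ±1 (not L=0↔0): L: 3 → 2, ΔL = -1 — passes.
ΔJ = 0, ±1 (not J=0↔0): J: 5/2 → 5/2, ΔJ = +0 — passes.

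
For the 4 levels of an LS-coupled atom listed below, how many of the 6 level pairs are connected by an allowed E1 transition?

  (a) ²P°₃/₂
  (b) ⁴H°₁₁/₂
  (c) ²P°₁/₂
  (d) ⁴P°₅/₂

0

(a)–(b): forbidden (parity, ΔS, ΔL, ΔJ).
(a)–(c): forbidden (parity).
(a)–(d): forbidden (parity, ΔS).
(b)–(c): forbidden (parity, ΔS, ΔL, ΔJ).
(b)–(d): forbidden (parity, ΔL, ΔJ).
(c)–(d): forbidden (parity, ΔS, ΔJ).
Allowed pairs: 0 of 6.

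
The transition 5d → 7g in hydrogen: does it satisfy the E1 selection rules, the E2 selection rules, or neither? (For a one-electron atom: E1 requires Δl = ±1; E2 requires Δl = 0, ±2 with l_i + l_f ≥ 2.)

E2

Δl = 4 − 2 = +2; l_i + l_f = 6.
E1 (Δl = ±1): not satisfied.
E2 (Δl = 0,±2, l_i+l_f ≥ 2): satisfied.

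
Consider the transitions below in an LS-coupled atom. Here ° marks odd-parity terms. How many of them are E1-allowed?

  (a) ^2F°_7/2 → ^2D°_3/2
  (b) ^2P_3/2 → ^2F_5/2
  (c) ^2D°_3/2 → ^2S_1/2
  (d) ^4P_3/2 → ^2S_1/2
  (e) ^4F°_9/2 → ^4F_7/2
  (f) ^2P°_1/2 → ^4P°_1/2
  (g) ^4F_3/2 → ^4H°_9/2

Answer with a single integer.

(a) forbidden (parity, ΔJ fail)
(b) forbidden (parity, ΔL fail)
(c) forbidden (ΔL fails)
(d) forbidden (parity, ΔS fail)
(e) allowed
(f) forbidden (parity, ΔS fail)
(g) forbidden (ΔL, ΔJ fail)
Total allowed: 1 of 7.

1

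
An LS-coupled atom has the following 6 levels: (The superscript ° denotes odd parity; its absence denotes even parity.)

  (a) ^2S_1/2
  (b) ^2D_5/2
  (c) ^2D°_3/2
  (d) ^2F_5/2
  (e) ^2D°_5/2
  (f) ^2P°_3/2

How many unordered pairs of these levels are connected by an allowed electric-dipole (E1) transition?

(a)–(b): forbidden (parity, ΔL, ΔJ).
(a)–(c): forbidden (ΔL).
(a)–(d): forbidden (parity, ΔL, ΔJ).
(a)–(e): forbidden (ΔL, ΔJ).
(a)–(f): allowed.
(b)–(c): allowed.
(b)–(d): forbidden (parity).
(b)–(e): allowed.
(b)–(f): allowed.
(c)–(d): allowed.
(c)–(e): forbidden (parity).
(c)–(f): forbidden (parity).
(d)–(e): allowed.
(d)–(f): forbidden (ΔL).
(e)–(f): forbidden (parity).
Allowed pairs: 6 of 15.

6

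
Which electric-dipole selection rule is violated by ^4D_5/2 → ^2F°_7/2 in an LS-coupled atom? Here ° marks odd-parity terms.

Initial level: S=3/2, L=2, J=5/2, parity even. Final level: S=1/2, L=3, J=7/2, parity odd.
ΔJ = 0, ±1 (not J=0↔0): J: 5/2 → 7/2, ΔJ = +1 — satisfied.
Parity must change: even → odd — satisfied.
ΔL = 0, ±1 (not L=0↔0): L: 2 → 3, ΔL = +1 — satisfied.
ΔS = 0: S: 3/2 → 1/2 — violated.

the ΔS = 0 rule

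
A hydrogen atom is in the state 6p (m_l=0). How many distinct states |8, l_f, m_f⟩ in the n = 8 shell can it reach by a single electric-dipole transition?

E1 requires Δl = ±1, so l_f ∈ {0, 2}; with 0 ≤ l_f ≤ n_f−1 = 7, the allowed l_f values are {0, 2}.
For l_f = 0: m_f ∈ {m_i−1, m_i, m_i+1} ∩ [−0, 0] = {0} → 1 state.
For l_f = 2: m_f ∈ {m_i−1, m_i, m_i+1} ∩ [−2, 2] = {-1, 0, 1} → 3 states.
Total: 4.

4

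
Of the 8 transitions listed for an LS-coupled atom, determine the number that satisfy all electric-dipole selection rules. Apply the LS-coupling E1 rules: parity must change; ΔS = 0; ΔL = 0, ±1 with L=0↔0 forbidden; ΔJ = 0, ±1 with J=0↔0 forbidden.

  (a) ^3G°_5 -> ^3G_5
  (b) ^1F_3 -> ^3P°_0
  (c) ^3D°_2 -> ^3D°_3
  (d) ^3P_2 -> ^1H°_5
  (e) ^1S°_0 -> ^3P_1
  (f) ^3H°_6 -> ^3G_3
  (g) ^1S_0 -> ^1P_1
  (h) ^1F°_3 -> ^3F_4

1

(a) allowed
(b) forbidden (ΔS, ΔL, ΔJ fail)
(c) forbidden (parity fails)
(d) forbidden (ΔS, ΔL, ΔJ fail)
(e) forbidden (ΔS fails)
(f) forbidden (ΔJ fails)
(g) forbidden (parity fails)
(h) forbidden (ΔS fails)
Total allowed: 1 of 8.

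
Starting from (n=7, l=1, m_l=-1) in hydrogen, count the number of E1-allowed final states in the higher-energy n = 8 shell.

4

E1 requires Δl = ±1, so l_f ∈ {0, 2}; with 0 ≤ l_f ≤ n_f−1 = 7, the allowed l_f values are {0, 2}.
For l_f = 0: m_f ∈ {m_i−1, m_i, m_i+1} ∩ [−0, 0] = {0} → 1 state.
For l_f = 2: m_f ∈ {m_i−1, m_i, m_i+1} ∩ [−2, 2] = {-2, -1, 0} → 3 states.
Total: 4.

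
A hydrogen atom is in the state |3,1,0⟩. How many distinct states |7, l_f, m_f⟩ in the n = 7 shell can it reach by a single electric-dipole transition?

E1 requires Δl = ±1, so l_f ∈ {0, 2}; with 0 ≤ l_f ≤ n_f−1 = 6, the allowed l_f values are {0, 2}.
For l_f = 0: m_f ∈ {m_i−1, m_i, m_i+1} ∩ [−0, 0] = {0} → 1 state.
For l_f = 2: m_f ∈ {m_i−1, m_i, m_i+1} ∩ [−2, 2] = {-1, 0, 1} → 3 states.
Total: 4.

4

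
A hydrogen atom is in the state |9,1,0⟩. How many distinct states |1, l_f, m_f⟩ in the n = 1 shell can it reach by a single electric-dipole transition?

E1 requires Δl = ±1, so l_f ∈ {0, 2}; with 0 ≤ l_f ≤ n_f−1 = 0, the allowed l_f values are {0}.
For l_f = 0: m_f ∈ {m_i−1, m_i, m_i+1} ∩ [−0, 0] = {0} → 1 state.
Total: 1.

1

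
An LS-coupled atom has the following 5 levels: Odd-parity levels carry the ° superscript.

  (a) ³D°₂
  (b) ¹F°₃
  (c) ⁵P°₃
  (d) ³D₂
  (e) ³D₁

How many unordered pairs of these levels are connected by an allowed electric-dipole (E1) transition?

(a)–(b): forbidden (parity, ΔS).
(a)–(c): forbidden (parity, ΔS).
(a)–(d): allowed.
(a)–(e): allowed.
(b)–(c): forbidden (parity, ΔS, ΔL).
(b)–(d): forbidden (ΔS).
(b)–(e): forbidden (ΔS, ΔJ).
(c)–(d): forbidden (ΔS).
(c)–(e): forbidden (ΔS, ΔJ).
(d)–(e): forbidden (parity).
Allowed pairs: 2 of 10.

2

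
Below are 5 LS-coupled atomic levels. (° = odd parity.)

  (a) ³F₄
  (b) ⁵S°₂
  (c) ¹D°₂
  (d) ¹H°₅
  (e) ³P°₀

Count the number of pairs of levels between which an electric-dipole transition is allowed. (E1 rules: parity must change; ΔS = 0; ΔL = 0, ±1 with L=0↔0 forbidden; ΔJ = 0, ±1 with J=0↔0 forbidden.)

(a)–(b): forbidden (ΔS, ΔL, ΔJ).
(a)–(c): forbidden (ΔS, ΔJ).
(a)–(d): forbidden (ΔS, ΔL).
(a)–(e): forbidden (ΔL, ΔJ).
(b)–(c): forbidden (parity, ΔS, ΔL).
(b)–(d): forbidden (parity, ΔS, ΔL, ΔJ).
(b)–(e): forbidden (parity, ΔS, ΔJ).
(c)–(d): forbidden (parity, ΔL, ΔJ).
(c)–(e): forbidden (parity, ΔS, ΔJ).
(d)–(e): forbidden (parity, ΔS, ΔL, ΔJ).
Allowed pairs: 0 of 10.

0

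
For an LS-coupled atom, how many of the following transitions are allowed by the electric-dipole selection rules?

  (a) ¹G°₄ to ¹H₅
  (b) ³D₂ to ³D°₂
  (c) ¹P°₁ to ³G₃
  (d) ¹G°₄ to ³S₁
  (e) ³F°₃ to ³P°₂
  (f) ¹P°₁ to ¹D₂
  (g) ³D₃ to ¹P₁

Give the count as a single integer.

(a) allowed
(b) allowed
(c) forbidden (ΔS, ΔL, ΔJ fail)
(d) forbidden (ΔS, ΔL, ΔJ fail)
(e) forbidden (parity, ΔL fail)
(f) allowed
(g) forbidden (parity, ΔS, ΔJ fail)
Total allowed: 3 of 7.

3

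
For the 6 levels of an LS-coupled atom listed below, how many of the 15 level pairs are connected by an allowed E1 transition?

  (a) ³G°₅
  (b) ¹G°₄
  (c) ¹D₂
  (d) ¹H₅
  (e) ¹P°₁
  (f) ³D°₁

2

(a)–(b): forbidden (parity, ΔS).
(a)–(c): forbidden (ΔS, ΔL, ΔJ).
(a)–(d): forbidden (ΔS).
(a)–(e): forbidden (parity, ΔS, ΔL, ΔJ).
(a)–(f): forbidden (parity, ΔL, ΔJ).
(b)–(c): forbidden (ΔL, ΔJ).
(b)–(d): allowed.
(b)–(e): forbidden (parity, ΔL, ΔJ).
(b)–(f): forbidden (parity, ΔS, ΔL, ΔJ).
(c)–(d): forbidden (parity, ΔL, ΔJ).
(c)–(e): allowed.
(c)–(f): forbidden (ΔS).
(d)–(e): forbidden (ΔL, ΔJ).
(d)–(f): forbidden (ΔS, ΔL, ΔJ).
(e)–(f): forbidden (parity, ΔS).
Allowed pairs: 2 of 15.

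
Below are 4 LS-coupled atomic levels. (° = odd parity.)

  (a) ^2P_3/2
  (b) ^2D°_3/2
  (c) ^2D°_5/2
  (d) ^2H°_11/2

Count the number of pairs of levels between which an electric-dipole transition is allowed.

(a)–(b): allowed.
(a)–(c): allowed.
(a)–(d): forbidden (ΔL, ΔJ).
(b)–(c): forbidden (parity).
(b)–(d): forbidden (parity, ΔL, ΔJ).
(c)–(d): forbidden (parity, ΔL, ΔJ).
Allowed pairs: 2 of 6.

2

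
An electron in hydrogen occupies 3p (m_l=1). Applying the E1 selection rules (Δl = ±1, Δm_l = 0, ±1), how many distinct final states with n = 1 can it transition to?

E1 requires Δl = ±1, so l_f ∈ {0, 2}; with 0 ≤ l_f ≤ n_f−1 = 0, the allowed l_f values are {0}.
For l_f = 0: m_f ∈ {m_i−1, m_i, m_i+1} ∩ [−0, 0] = {0} → 1 state.
Total: 1.

1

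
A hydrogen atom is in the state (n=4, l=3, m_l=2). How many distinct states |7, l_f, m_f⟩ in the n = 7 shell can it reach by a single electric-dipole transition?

E1 requires Δl = ±1, so l_f ∈ {2, 4}; with 0 ≤ l_f ≤ n_f−1 = 6, the allowed l_f values are {2, 4}.
For l_f = 2: m_f ∈ {m_i−1, m_i, m_i+1} ∩ [−2, 2] = {1, 2} → 2 states.
For l_f = 4: m_f ∈ {m_i−1, m_i, m_i+1} ∩ [−4, 4] = {1, 2, 3} → 3 states.
Total: 5.

5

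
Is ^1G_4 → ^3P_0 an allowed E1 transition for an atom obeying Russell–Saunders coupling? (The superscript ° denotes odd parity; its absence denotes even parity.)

Reading off the term symbols: S 0→1, L 4→1, J 4→0, parity even→even.
Parity must change: even → even — fails.
ΔL = 0, ±1 (not L=0↔0): L: 4 → 1, ΔL = -3 — fails.
ΔJ = 0, ±1 (not J=0↔0): J: 4 → 0, ΔJ = -4 — fails.
ΔS = 0: S: 0 → 1 — fails.
Rule(s) violated: parity, ΔS, ΔL, ΔJ.

forbidden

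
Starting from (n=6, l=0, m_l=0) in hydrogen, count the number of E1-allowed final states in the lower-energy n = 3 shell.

3

E1 requires Δl = ±1, so l_f ∈ {-1, 1}; with 0 ≤ l_f ≤ n_f−1 = 2, the allowed l_f values are {1}.
For l_f = 1: m_f ∈ {m_i−1, m_i, m_i+1} ∩ [−1, 1] = {-1, 0, 1} → 3 states.
Total: 3.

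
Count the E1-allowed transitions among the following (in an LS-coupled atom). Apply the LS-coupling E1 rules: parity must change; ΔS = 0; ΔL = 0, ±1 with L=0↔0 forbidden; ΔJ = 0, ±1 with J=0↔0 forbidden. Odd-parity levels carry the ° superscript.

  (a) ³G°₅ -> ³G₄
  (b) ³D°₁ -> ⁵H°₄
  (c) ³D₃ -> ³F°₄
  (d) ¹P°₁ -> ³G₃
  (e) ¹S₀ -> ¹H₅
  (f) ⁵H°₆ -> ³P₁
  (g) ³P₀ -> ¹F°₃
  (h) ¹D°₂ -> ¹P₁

3

(a) allowed
(b) forbidden (parity, ΔS, ΔL, ΔJ fail)
(c) allowed
(d) forbidden (ΔS, ΔL, ΔJ fail)
(e) forbidden (parity, ΔL, ΔJ fail)
(f) forbidden (ΔS, ΔL, ΔJ fail)
(g) forbidden (ΔS, ΔL, ΔJ fail)
(h) allowed
Total allowed: 3 of 8.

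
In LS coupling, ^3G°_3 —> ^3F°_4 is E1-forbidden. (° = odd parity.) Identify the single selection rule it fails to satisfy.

Initial level: S=1, L=4, J=3, parity odd. Final level: S=1, L=3, J=4, parity odd.
ΔS = 0: S: 1 → 1 — ✓.
ΔL = 0, ±1 (not L=0↔0): L: 4 → 3, ΔL = -1 — ✓.
ΔJ = 0, ±1 (not J=0↔0): J: 3 → 4, ΔJ = +1 — ✓.
Parity must change: odd → odd — ✗.

parity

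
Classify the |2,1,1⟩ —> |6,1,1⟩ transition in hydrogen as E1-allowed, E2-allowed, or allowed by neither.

E2

Δl = 1 − 1 = +0; l_i + l_f = 2.
Δm_l = +0.
E1 (Δl = ±1, |Δm_l| ≤ 1): not satisfied.
E2 (Δl = 0,±2, l_i+l_f ≥ 2, |Δm_l| ≤ 2): satisfied.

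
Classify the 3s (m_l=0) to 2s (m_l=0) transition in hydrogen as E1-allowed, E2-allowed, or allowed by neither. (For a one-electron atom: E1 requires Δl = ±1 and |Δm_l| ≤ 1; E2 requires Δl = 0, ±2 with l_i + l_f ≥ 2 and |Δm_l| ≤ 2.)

Δl = 0 − 0 = +0; l_i + l_f = 0.
Δm_l = +0.
E1 (Δl = ±1, |Δm_l| ≤ 1): not satisfied.
E2 (Δl = 0,±2, l_i+l_f ≥ 2, |Δm_l| ≤ 2): not satisfied.

neither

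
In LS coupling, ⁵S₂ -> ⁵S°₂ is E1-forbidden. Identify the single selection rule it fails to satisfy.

Initial level: S=2, L=0, J=2, parity even. Final level: S=2, L=0, J=2, parity odd.
Parity must change: even → odd — ok.
ΔS = 0: S: 2 → 2 — ok.
ΔL = 0, ±1 (not L=0↔0): L: 0 → 0, ΔL = +0 — fails.
ΔJ = 0, ±1 (not J=0↔0): J: 2 → 2, ΔJ = +0 — ok.

the L=0 ↔ L=0 exclusion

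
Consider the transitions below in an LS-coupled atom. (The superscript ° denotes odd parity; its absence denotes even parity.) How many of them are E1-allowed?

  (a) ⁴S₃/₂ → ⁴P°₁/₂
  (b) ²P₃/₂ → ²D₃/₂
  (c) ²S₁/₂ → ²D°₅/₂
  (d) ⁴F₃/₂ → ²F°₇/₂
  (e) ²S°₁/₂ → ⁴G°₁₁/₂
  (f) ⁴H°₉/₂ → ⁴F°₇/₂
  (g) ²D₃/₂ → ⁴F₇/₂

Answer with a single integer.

(a) allowed
(b) forbidden (parity fails)
(c) forbidden (ΔL, ΔJ fail)
(d) forbidden (ΔS, ΔJ fail)
(e) forbidden (parity, ΔS, ΔL, ΔJ fail)
(f) forbidden (parity, ΔL fail)
(g) forbidden (parity, ΔS, ΔJ fail)
Total allowed: 1 of 7.

1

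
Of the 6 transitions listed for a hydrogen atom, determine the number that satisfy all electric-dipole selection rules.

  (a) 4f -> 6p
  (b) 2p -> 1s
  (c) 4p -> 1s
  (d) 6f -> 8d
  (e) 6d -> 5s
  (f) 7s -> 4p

4

(a) forbidden — Δl = -2 (E1 requires Δl = ±1)
(b) allowed
(c) allowed
(d) allowed
(e) forbidden — Δl = -2 (E1 requires Δl = ±1)
(f) allowed
Total allowed: 4 of 6.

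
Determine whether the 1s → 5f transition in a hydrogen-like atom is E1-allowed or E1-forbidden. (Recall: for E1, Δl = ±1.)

Initial l = 0, final l = 3, so Δl = +3. E1 requires Δl = ±1: fails.
The transition is electric-dipole forbidden.

forbidden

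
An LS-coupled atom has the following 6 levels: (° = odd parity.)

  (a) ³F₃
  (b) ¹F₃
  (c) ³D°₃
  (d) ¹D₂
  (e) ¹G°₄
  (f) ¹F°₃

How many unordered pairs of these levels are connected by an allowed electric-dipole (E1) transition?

4

(a)–(b): forbidden (parity, ΔS).
(a)–(c): allowed.
(a)–(d): forbidden (parity, ΔS).
(a)–(e): forbidden (ΔS).
(a)–(f): forbidden (ΔS).
(b)–(c): forbidden (ΔS).
(b)–(d): forbidden (parity).
(b)–(e): allowed.
(b)–(f): allowed.
(c)–(d): forbidden (ΔS).
(c)–(e): forbidden (parity, ΔS, ΔL).
(c)–(f): forbidden (parity, ΔS).
(d)–(e): forbidden (ΔL, ΔJ).
(d)–(f): allowed.
(e)–(f): forbidden (parity).
Allowed pairs: 4 of 15.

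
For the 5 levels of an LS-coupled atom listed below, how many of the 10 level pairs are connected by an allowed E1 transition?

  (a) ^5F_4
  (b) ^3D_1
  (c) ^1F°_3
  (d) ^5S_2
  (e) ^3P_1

0

(a)–(b): forbidden (parity, ΔS, ΔJ).
(a)–(c): forbidden (ΔS).
(a)–(d): forbidden (parity, ΔL, ΔJ).
(a)–(e): forbidden (parity, ΔS, ΔL, ΔJ).
(b)–(c): forbidden (ΔS, ΔJ).
(b)–(d): forbidden (parity, ΔS, ΔL).
(b)–(e): forbidden (parity).
(c)–(d): forbidden (ΔS, ΔL).
(c)–(e): forbidden (ΔS, ΔL, ΔJ).
(d)–(e): forbidden (parity, ΔS).
Allowed pairs: 0 of 10.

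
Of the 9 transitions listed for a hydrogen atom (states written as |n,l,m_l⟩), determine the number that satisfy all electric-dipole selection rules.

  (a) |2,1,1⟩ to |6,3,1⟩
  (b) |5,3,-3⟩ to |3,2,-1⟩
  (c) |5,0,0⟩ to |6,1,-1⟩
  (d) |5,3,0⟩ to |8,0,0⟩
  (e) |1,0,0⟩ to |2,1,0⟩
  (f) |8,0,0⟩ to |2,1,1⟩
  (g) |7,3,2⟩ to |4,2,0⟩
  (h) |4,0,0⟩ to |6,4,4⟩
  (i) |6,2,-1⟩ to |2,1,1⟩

(a) forbidden — Δl = +2 (E1 requires Δl = ±1)
(b) forbidden — Δm_l = +2 (E1 requires Δm_l = 0, ±1)
(c) allowed
(d) forbidden — Δl = -3 (E1 requires Δl = ±1)
(e) allowed
(f) allowed
(g) forbidden — Δm_l = -2 (E1 requires Δm_l = 0, ±1)
(h) forbidden — Δl = +4 (E1 requires Δl = ±1); Δm_l = +4 (E1 requires Δm_l = 0, ±1)
(i) forbidden — Δm_l = +2 (E1 requires Δm_l = 0, ±1)
Total allowed: 3 of 9.

3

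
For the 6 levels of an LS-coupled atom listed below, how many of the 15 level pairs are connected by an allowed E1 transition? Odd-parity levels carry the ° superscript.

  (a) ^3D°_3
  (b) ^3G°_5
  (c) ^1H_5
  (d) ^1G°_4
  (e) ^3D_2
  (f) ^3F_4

(a)–(b): forbidden (parity, ΔL, ΔJ).
(a)–(c): forbidden (ΔS, ΔL, ΔJ).
(a)–(d): forbidden (parity, ΔS, ΔL).
(a)–(e): allowed.
(a)–(f): allowed.
(b)–(c): forbidden (ΔS).
(b)–(d): forbidden (parity, ΔS).
(b)–(e): forbidden (ΔL, ΔJ).
(b)–(f): allowed.
(c)–(d): allowed.
(c)–(e): forbidden (parity, ΔS, ΔL, ΔJ).
(c)–(f): forbidden (parity, ΔS, ΔL).
(d)–(e): forbidden (ΔS, ΔL, ΔJ).
(d)–(f): forbidden (ΔS).
(e)–(f): forbidden (parity, ΔJ).
Allowed pairs: 4 of 15.

4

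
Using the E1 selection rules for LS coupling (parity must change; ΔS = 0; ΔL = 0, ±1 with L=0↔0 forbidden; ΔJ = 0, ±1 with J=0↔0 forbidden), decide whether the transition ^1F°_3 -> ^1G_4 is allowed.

allowed

Reading off the term symbols: S 0→0, L 3→4, J 3→4, parity odd→even.
Parity must change: odd → even — ✓.
ΔS = 0: S: 0 → 0 — ✓.
ΔL = 0, ±1 (not L=0↔0): L: 3 → 4, ΔL = +1 — ✓.
ΔJ = 0, ±1 (not J=0↔0): J: 3 → 4, ΔJ = +1 — ✓.
All four E1 rules are satisfied.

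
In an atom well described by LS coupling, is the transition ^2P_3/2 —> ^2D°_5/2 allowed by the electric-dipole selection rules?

Initial level: S=1/2, L=1, J=3/2, parity even. Final level: S=1/2, L=2, J=5/2, parity odd.
ΔS = 0: S: 1/2 → 1/2 — ok.
ΔJ = 0, ±1 (not J=0↔0): J: 3/2 → 5/2, ΔJ = +1 — ok.
Parity must change: even → odd — ok.
ΔL = 0, ±1 (not L=0↔0): L: 1 → 2, ΔL = +1 — ok.
All four E1 rules are satisfied.

allowed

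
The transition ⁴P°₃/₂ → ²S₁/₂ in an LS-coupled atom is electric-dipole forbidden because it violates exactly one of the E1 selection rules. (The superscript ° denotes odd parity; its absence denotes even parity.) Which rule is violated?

the ΔS = 0 rule

Parity must change: odd → even — ✓.
ΔS = 0: S: 3/2 → 1/2 — ✗.
ΔL = 0, ±1 (not L=0↔0): L: 1 → 0, ΔL = -1 — ✓.
ΔJ = 0, ±1 (not J=0↔0): J: 3/2 → 1/2, ΔJ = -1 — ✓.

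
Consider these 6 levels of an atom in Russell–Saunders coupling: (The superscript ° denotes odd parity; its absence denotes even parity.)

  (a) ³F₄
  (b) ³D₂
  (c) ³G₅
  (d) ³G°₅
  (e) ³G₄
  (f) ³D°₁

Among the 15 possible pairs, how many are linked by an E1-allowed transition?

4

(a)–(b): forbidden (parity, ΔJ).
(a)–(c): forbidden (parity).
(a)–(d): allowed.
(a)–(e): forbidden (parity).
(a)–(f): forbidden (ΔJ).
(b)–(c): forbidden (parity, ΔL, ΔJ).
(b)–(d): forbidden (ΔL, ΔJ).
(b)–(e): forbidden (parity, ΔL, ΔJ).
(b)–(f): allowed.
(c)–(d): allowed.
(c)–(e): forbidden (parity).
(c)–(f): forbidden (ΔL, ΔJ).
(d)–(e): allowed.
(d)–(f): forbidden (parity, ΔL, ΔJ).
(e)–(f): forbidden (ΔL, ΔJ).
Allowed pairs: 4 of 15.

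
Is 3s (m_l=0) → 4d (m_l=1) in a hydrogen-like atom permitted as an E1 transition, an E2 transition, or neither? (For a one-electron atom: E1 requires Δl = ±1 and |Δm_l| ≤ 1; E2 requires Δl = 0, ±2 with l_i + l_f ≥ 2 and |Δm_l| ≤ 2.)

E2

Δl = 2 − 0 = +2; l_i + l_f = 2.
Δm_l = +1.
E1 (Δl = ±1, |Δm_l| ≤ 1): not satisfied.
E2 (Δl = 0,±2, l_i+l_f ≥ 2, |Δm_l| ≤ 2): satisfied.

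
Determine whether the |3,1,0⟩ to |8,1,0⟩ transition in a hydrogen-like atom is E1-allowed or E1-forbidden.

l: 1 → 1 (Δl = +0). Δl = ±1 violated.
m_l: 0 → 0 (Δm_l = +0). |Δm_l| ≤ 1 satisfied.
The transition is electric-dipole forbidden.

forbidden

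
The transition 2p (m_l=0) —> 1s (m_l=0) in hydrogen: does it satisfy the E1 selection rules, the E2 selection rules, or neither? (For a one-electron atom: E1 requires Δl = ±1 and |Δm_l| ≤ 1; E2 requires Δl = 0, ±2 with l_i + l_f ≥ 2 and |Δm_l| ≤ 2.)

E1

Δl = 0 − 1 = -1; l_i + l_f = 1.
Δm_l = +0.
E1 (Δl = ±1, |Δm_l| ≤ 1): satisfied.
E2 (Δl = 0,±2, l_i+l_f ≥ 2, |Δm_l| ≤ 2): not satisfied.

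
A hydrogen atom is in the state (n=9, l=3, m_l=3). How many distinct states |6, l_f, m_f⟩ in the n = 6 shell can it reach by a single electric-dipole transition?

4

E1 requires Δl = ±1, so l_f ∈ {2, 4}; with 0 ≤ l_f ≤ n_f−1 = 5, the allowed l_f values are {2, 4}.
For l_f = 2: m_f ∈ {m_i−1, m_i, m_i+1} ∩ [−2, 2] = {2} → 1 state.
For l_f = 4: m_f ∈ {m_i−1, m_i, m_i+1} ∩ [−4, 4] = {2, 3, 4} → 3 states.
Total: 4.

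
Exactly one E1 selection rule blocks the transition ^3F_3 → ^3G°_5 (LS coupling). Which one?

the ΔJ = 0, ±1 rule

ΔS = 0: S: 1 → 1 — satisfied.
Parity must change: even → odd — satisfied.
ΔJ = 0, ±1 (not J=0↔0): J: 3 → 5, ΔJ = +2 — violated.
ΔL = 0, ±1 (not L=0↔0): L: 3 → 4, ΔL = +1 — satisfied.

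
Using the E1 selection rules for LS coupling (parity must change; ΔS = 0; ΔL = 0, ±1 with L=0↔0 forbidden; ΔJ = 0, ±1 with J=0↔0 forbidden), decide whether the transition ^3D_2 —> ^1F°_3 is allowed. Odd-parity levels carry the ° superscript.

forbidden

Reading off the term symbols: S 1→0, L 2→3, J 2→3, parity even→odd.
Parity must change: even → odd — satisfied.
ΔS = 0: S: 1 → 0 — violated.
ΔL = 0, ±1 (not L=0↔0): L: 2 → 3, ΔL = +1 — satisfied.
ΔJ = 0, ±1 (not J=0↔0): J: 2 → 3, ΔJ = +1 — satisfied.
Rule(s) violated: ΔS.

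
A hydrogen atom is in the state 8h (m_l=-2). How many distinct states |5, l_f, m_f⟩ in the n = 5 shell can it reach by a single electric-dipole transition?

3

E1 requires Δl = ±1, so l_f ∈ {4, 6}; with 0 ≤ l_f ≤ n_f−1 = 4, the allowed l_f values are {4}.
For l_f = 4: m_f ∈ {m_i−1, m_i, m_i+1} ∩ [−4, 4] = {-3, -2, -1} → 3 states.
Total: 3.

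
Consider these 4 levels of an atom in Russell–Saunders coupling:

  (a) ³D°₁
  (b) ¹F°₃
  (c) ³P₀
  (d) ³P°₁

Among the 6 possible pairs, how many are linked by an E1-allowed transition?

2

(a)–(b): forbidden (parity, ΔS, ΔJ).
(a)–(c): allowed.
(a)–(d): forbidden (parity).
(b)–(c): forbidden (ΔS, ΔL, ΔJ).
(b)–(d): forbidden (parity, ΔS, ΔL, ΔJ).
(c)–(d): allowed.
Allowed pairs: 2 of 6.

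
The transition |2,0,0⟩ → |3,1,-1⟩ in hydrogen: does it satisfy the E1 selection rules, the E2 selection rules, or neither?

E1

Δl = 1 − 0 = +1; l_i + l_f = 1.
Δm_l = -1.
E1 (Δl = ±1, |Δm_l| ≤ 1): satisfied.
E2 (Δl = 0,±2, l_i+l_f ≥ 2, |Δm_l| ≤ 2): not satisfied.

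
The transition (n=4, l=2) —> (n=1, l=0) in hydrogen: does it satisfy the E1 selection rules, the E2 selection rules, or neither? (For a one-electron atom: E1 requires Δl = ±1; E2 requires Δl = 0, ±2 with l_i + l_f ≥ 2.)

Δl = 0 − 2 = -2; l_i + l_f = 2.
E1 (Δl = ±1): not satisfied.
E2 (Δl = 0,±2, l_i+l_f ≥ 2): satisfied.

E2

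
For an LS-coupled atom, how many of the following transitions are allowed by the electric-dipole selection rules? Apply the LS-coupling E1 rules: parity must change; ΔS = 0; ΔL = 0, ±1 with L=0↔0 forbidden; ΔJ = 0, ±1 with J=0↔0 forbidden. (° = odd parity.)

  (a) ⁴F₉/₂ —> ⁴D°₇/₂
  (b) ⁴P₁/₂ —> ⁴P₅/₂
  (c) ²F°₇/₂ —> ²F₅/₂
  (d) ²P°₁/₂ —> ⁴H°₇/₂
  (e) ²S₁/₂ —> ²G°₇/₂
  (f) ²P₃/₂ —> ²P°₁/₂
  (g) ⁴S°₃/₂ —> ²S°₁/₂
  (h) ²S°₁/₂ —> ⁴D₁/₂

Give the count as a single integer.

(a) allowed
(b) forbidden (parity, ΔJ fail)
(c) allowed
(d) forbidden (parity, ΔS, ΔL, ΔJ fail)
(e) forbidden (ΔL, ΔJ fail)
(f) allowed
(g) forbidden (parity, ΔS, ΔL fail)
(h) forbidden (ΔS, ΔL fail)
Total allowed: 3 of 8.

3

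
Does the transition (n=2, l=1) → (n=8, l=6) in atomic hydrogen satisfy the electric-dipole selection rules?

forbidden

l: 1 → 6 (Δl = +5). Δl = ±1 violated.
The transition is electric-dipole forbidden.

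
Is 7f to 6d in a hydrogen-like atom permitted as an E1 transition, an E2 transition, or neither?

Δl = 2 − 3 = -1; l_i + l_f = 5.
E1 (Δl = ±1): satisfied.
E2 (Δl = 0,±2, l_i+l_f ≥ 2): not satisfied.

E1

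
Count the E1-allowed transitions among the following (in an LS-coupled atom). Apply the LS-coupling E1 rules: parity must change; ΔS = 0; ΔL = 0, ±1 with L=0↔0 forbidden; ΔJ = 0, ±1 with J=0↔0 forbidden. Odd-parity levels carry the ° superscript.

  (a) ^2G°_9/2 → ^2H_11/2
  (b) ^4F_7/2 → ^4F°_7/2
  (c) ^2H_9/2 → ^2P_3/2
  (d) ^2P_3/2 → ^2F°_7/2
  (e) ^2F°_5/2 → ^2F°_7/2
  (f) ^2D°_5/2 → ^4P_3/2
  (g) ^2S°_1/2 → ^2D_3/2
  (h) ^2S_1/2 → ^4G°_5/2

(a) allowed
(b) allowed
(c) forbidden (parity, ΔL, ΔJ fail)
(d) forbidden (ΔL, ΔJ fail)
(e) forbidden (parity fails)
(f) forbidden (ΔS fails)
(g) forbidden (ΔL fails)
(h) forbidden (ΔS, ΔL, ΔJ fail)
Total allowed: 2 of 8.

2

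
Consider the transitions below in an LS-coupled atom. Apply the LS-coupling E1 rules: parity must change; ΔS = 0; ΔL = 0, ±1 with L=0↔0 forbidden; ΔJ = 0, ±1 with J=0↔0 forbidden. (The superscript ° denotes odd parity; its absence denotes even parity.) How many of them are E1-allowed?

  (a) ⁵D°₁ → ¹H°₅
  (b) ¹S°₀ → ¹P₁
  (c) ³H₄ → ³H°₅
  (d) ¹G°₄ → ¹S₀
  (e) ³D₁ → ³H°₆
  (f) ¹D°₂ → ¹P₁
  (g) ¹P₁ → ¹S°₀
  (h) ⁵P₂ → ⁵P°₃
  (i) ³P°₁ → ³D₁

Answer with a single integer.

(a) forbidden (parity, ΔS, ΔL, ΔJ fail)
(b) allowed
(c) allowed
(d) forbidden (ΔL, ΔJ fail)
(e) forbidden (ΔL, ΔJ fail)
(f) allowed
(g) allowed
(h) allowed
(i) allowed
Total allowed: 6 of 9.

6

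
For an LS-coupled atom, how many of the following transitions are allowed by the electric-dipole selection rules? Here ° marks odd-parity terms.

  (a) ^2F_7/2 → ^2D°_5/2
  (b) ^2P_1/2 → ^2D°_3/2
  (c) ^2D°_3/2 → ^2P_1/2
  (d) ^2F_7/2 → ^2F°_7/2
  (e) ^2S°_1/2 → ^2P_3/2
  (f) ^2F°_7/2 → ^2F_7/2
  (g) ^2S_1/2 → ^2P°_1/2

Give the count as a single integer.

7

(a) allowed
(b) allowed
(c) allowed
(d) allowed
(e) allowed
(f) allowed
(g) allowed
Total allowed: 7 of 7.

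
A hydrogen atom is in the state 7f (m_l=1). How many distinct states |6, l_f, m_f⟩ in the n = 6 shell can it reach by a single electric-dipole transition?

6

E1 requires Δl = ±1, so l_f ∈ {2, 4}; with 0 ≤ l_f ≤ n_f−1 = 5, the allowed l_f values are {2, 4}.
For l_f = 2: m_f ∈ {m_i−1, m_i, m_i+1} ∩ [−2, 2] = {0, 1, 2} → 3 states.
For l_f = 4: m_f ∈ {m_i−1, m_i, m_i+1} ∩ [−4, 4] = {0, 1, 2} → 3 states.
Total: 6.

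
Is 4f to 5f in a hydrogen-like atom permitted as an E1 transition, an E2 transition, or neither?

E2

Δl = 3 − 3 = +0; l_i + l_f = 6.
E1 (Δl = ±1): not satisfied.
E2 (Δl = 0,±2, l_i+l_f ≥ 2): satisfied.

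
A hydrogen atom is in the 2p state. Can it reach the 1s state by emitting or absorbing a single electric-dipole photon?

Δl = 0 − 1 = -1; the E1 rule Δl = ±1 is passes.
All E1 selection rules are satisfied.

allowed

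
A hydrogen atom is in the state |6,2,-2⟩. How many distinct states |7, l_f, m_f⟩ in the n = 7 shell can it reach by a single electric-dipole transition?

4

E1 requires Δl = ±1, so l_f ∈ {1, 3}; with 0 ≤ l_f ≤ n_f−1 = 6, the allowed l_f values are {1, 3}.
For l_f = 1: m_f ∈ {m_i−1, m_i, m_i+1} ∩ [−1, 1] = {-1} → 1 state.
For l_f = 3: m_f ∈ {m_i−1, m_i, m_i+1} ∩ [−3, 3] = {-3, -2, -1} → 3 states.
Total: 4.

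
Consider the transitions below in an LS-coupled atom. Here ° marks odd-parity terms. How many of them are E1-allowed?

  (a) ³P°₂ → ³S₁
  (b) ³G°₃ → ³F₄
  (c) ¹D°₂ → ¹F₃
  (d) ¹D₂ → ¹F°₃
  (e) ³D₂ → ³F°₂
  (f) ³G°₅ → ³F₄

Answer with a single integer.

(a) allowed
(b) allowed
(c) allowed
(d) allowed
(e) allowed
(f) allowed
Total allowed: 6 of 6.

6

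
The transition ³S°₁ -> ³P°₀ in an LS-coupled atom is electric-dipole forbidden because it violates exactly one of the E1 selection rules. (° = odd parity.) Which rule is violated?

parity

Reading off the term symbols: S 1→1, L 0→1, J 1→0, parity odd→odd.
Parity must change: odd → odd — fails.
ΔS = 0: S: 1 → 1 — passes.
ΔL = 0, ±1 (not L=0↔0): L: 0 → 1, ΔL = +1 — passes.
ΔJ = 0, ±1 (not J=0↔0): J: 1 → 0, ΔJ = -1 — passes.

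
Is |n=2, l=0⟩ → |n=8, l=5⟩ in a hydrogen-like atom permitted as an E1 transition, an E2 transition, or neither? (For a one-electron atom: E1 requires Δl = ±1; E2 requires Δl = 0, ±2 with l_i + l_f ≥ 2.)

neither

Δl = 5 − 0 = +5; l_i + l_f = 5.
E1 (Δl = ±1): not satisfied.
E2 (Δl = 0,±2, l_i+l_f ≥ 2): not satisfied.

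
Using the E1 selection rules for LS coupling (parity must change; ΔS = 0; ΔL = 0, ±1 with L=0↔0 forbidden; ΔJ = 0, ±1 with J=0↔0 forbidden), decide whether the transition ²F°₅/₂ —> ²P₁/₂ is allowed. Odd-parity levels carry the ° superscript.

Initial level: S=1/2, L=3, J=5/2, parity odd. Final level: S=1/2, L=1, J=1/2, parity even.
ΔS = 0: S: 1/2 → 1/2 — passes.
ΔL = 0, ±1 (not L=0↔0): L: 3 → 1, ΔL = -2 — fails.
Parity must change: odd → even — passes.
ΔJ = 0, ±1 (not J=0↔0): J: 5/2 → 1/2, ΔJ = -2 — fails.
Rule(s) violated: ΔL, ΔJ.

forbidden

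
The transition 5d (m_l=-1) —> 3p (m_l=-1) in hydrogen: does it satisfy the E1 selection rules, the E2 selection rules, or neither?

Δl = 1 − 2 = -1; l_i + l_f = 3.
Δm_l = +0.
E1 (Δl = ±1, |Δm_l| ≤ 1): satisfied.
E2 (Δl = 0,±2, l_i+l_f ≥ 2, |Δm_l| ≤ 2): not satisfied.

E1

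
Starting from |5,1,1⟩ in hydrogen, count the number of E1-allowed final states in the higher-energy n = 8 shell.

4

E1 requires Δl = ±1, so l_f ∈ {0, 2}; with 0 ≤ l_f ≤ n_f−1 = 7, the allowed l_f values are {0, 2}.
For l_f = 0: m_f ∈ {m_i−1, m_i, m_i+1} ∩ [−0, 0] = {0} → 1 state.
For l_f = 2: m_f ∈ {m_i−1, m_i, m_i+1} ∩ [−2, 2] = {0, 1, 2} → 3 states.
Total: 4.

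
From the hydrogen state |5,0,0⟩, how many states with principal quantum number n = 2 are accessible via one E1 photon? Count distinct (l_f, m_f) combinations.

E1 requires Δl = ±1, so l_f ∈ {-1, 1}; with 0 ≤ l_f ≤ n_f−1 = 1, the allowed l_f values are {1}.
For l_f = 1: m_f ∈ {m_i−1, m_i, m_i+1} ∩ [−1, 1] = {-1, 0, 1} → 3 states.
Total: 3.

3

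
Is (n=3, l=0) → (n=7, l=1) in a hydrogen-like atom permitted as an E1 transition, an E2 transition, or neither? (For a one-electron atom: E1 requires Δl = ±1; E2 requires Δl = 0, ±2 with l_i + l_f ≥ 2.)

E1

Δl = 1 − 0 = +1; l_i + l_f = 1.
E1 (Δl = ±1): satisfied.
E2 (Δl = 0,±2, l_i+l_f ≥ 2): not satisfied.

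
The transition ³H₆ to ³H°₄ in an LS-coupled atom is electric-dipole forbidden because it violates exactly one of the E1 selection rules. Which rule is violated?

Parity must change: even → odd — ok.
ΔS = 0: S: 1 → 1 — ok.
ΔL = 0, ±1 (not L=0↔0): L: 5 → 5, ΔL = +0 — ok.
ΔJ = 0, ±1 (not J=0↔0): J: 6 → 4, ΔJ = -2 — fails.

the ΔJ = 0, ±1 rule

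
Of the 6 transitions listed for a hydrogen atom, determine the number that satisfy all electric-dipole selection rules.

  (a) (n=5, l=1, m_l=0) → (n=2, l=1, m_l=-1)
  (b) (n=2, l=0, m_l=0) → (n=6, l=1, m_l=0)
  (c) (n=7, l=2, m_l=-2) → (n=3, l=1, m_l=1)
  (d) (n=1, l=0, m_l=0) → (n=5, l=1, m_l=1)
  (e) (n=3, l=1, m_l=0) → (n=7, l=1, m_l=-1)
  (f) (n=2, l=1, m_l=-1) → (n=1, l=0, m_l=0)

(a) forbidden — Δl = +0 (E1 requires Δl = ±1)
(b) allowed
(c) forbidden — Δm_l = +3 (E1 requires Δm_l = 0, ±1)
(d) allowed
(e) forbidden — Δl = +0 (E1 requires Δl = ±1)
(f) allowed
Total allowed: 3 of 6.

3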